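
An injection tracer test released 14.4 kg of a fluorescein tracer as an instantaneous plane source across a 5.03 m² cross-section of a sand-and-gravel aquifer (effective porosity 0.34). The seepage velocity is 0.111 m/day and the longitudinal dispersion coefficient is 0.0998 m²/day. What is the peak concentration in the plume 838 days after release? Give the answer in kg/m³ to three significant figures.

0.260 kg/m³

The peak of an instantaneous 1D plume sits at x = vt; there the Gaussian factor is 1 and C_max = M/(n_e·A·√(4πDt)), where n_e·A is the pore area the mass is dissolved in.
√(4πDt) = √(4π × 0.0998 × 838) = 32.42 m, so C_max = 14.4/(0.34 × 5.03 × 32.42) = 0.260 kg/m³.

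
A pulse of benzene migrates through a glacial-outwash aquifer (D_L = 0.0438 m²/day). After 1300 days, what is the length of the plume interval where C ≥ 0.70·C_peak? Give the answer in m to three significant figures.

18.0 m

The plume is Gaussian with σ = √(2Dt) = √(2 × 0.0438 × 1300) = 10.67 m.
C/C_peak = exp(−Δx²/(2σ²)) = 0.70 ⇒ Δx = σ·√(−2 ln 0.70) = 10.67 × 0.8446 = 9.012 m.
Width = 2Δx = 18.0 m.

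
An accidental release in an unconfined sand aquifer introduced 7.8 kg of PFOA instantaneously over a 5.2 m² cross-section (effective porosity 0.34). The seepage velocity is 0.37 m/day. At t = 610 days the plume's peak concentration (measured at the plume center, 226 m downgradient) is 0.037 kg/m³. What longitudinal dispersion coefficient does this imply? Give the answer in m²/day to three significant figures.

1.85 m²/day

At the plume center C_max = M/(n_e·A·√(4πDt)), so D = M²/(4πt·(n_e·A·C_max)²).
n_e·A·C_max = 0.34 × 5.2 × 0.037 = 0.06542 kg/m.
D = 7.8²/(4π × 610 × 0.06542²) = 1.85 m²/day.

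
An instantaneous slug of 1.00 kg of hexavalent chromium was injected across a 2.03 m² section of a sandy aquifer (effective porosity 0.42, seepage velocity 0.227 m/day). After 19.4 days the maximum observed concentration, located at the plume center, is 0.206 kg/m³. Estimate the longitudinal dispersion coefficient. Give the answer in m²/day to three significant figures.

At the plume center C_max = M/(n_e·A·√(4πDt)), so D = M²/(4πt·(n_e·A·C_max)²).
n_e·A·C_max = 0.42 × 2.03 × 0.206 = 0.1756 kg/m.
D = 1.00²/(4π × 19.4 × 0.1756²) = 0.133 m²/day.

0.133 m²/day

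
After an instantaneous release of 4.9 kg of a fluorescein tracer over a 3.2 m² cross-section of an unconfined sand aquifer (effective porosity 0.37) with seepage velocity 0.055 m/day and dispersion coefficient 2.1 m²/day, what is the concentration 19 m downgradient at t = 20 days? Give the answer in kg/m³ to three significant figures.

0.0268 kg/m³

For an instantaneous plane source, C(x,t) = M/(n_e·A·√(4πDt)) · exp(−(x−vt)²/(4Dt)), with n_e·A the pore (flow) area.
Plume center vt = 0.055 × 20 = 1.1 m, so the well at 19 m is 17.9 m downgradient of the peak.
√(4πDt) = 22.97 m, giving peak height M/(n_e·A·√(4πDt)) = 4.9/(0.37 × 3.2 × 22.97) = 0.1802 kg/m³.
(x−vt)²/(4Dt) = (17.9)²/(4 × 2.1 × 20) = 1.907; exp(−1.907) = 0.1485.
C = 0.1802 × 0.1485 = 0.0268 kg/m³.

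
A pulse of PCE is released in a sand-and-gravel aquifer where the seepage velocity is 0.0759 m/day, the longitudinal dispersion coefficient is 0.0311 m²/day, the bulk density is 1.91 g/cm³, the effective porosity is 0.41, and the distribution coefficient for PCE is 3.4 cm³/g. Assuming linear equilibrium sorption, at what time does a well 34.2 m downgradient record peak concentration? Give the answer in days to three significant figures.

Retardation factor R = 1 + ρ_b·K_d/n = 1 + 1.91 × 3.4/0.41 = 16.84.
Sorption retards both mechanisms: v_R = v/R = 0.004507 m/day, D_R = D/R = 0.001847 m²/day.
Peak time from v_R²t² + 2D_R t − x² = 0: t = (√(D_R² + v_R²x²) − D_R)/v_R².
√(D_R² + v_R²x²) = √(0.001847² + 0.004507² × 34.2²) = 0.1542; v_R² = 2.031e-05.
t = (0.1542 − 0.001847)/2.031e-05 = 7500 days.

7500 days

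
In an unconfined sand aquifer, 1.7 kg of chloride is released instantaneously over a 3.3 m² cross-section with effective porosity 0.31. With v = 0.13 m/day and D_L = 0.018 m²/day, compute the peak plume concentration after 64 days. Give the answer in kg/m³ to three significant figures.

The peak of an instantaneous 1D plume sits at x = vt; there the Gaussian factor is 1 and C_max = M/(n_e·A·√(4πDt)), where n_e·A is the pore area the mass is dissolved in.
√(4πDt) = √(4π × 0.018 × 64) = 3.805 m, so C_max = 1.7/(0.31 × 3.3 × 3.805) = 0.437 kg/m³.

0.437 kg/m³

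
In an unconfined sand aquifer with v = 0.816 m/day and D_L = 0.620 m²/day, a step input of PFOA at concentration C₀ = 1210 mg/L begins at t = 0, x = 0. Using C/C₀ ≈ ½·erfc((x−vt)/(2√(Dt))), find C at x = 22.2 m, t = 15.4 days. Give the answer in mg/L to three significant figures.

For a continuous step input, C/C₀ ≈ ½·erfc((x−vt)/(2√(Dt))).
vt = 0.816 × 15.4 = 12.5664 m and 2√(Dt) = 2√(0.620 × 15.4) = 6.180 m.
Argument (x−vt)/(2√(Dt)) = (22.2 − 12.5664)/6.180 = 1.559; ½·erfc(1.559) = 0.01374.
C = 1210 × 0.01374 = 16.6 mg/L.

16.6 mg/L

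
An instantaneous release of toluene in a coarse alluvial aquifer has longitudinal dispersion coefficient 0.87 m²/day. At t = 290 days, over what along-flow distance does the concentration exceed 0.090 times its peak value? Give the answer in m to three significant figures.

98.6 m

The plume is Gaussian with σ = √(2Dt) = √(2 × 0.87 × 290) = 22.46 m.
C/C_peak = exp(−Δx²/(2σ²)) = 0.090 ⇒ Δx = σ·√(−2 ln 0.090) = 22.46 × 2.195 = 49.30 m.
Width = 2Δx = 98.6 m.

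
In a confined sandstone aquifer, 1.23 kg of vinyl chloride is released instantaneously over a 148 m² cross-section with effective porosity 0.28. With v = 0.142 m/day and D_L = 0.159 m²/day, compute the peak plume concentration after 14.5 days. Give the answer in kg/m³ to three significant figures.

0.00551 kg/m³

The peak of an instantaneous 1D plume sits at x = vt; there the Gaussian factor is 1 and C_max = M/(n_e·A·√(4πDt)), where n_e·A is the pore area the mass is dissolved in.
√(4πDt) = √(4π × 0.159 × 14.5) = 5.383 m, so C_max = 1.23/(0.28 × 148 × 5.383) = 0.00551 kg/m³.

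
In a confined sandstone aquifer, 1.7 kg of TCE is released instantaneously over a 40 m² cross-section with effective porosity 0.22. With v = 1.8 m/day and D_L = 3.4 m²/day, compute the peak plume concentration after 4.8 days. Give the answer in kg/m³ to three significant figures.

The peak of an instantaneous 1D plume sits at x = vt; there the Gaussian factor is 1 and C_max = M/(n_e·A·√(4πDt)), where n_e·A is the pore area the mass is dissolved in.
√(4πDt) = √(4π × 3.4 × 4.8) = 14.32 m, so C_max = 1.7/(0.22 × 40 × 14.32) = 0.0135 kg/m³.

0.0135 kg/m³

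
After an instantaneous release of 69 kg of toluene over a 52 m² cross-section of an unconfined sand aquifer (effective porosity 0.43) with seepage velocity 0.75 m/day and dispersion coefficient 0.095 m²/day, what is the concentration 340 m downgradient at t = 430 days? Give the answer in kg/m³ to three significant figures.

For an instantaneous plane source, C(x,t) = M/(n_e·A·√(4πDt)) · exp(−(x−vt)²/(4Dt)), with n_e·A the pore (flow) area.
Plume center vt = 0.75 × 430 = 322.5 m, so the well at 340 m is 17.5 m downgradient of the peak.
√(4πDt) = 22.66 m, giving peak height M/(n_e·A·√(4πDt)) = 69/(0.43 × 52 × 22.66) = 0.1362 kg/m³.
(x−vt)²/(4Dt) = (17.5)²/(4 × 0.095 × 430) = 1.874; exp(−1.874) = 0.1535.
C = 0.1362 × 0.1535 = 0.0209 kg/m³.

0.0209 kg/m³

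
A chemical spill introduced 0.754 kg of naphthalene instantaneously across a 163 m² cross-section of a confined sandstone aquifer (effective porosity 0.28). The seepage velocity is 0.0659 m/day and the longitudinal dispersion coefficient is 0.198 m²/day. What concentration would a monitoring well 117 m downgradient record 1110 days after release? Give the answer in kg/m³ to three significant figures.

3.53e-05 kg/m³

For an instantaneous plane source, C(x,t) = M/(n_e·A·√(4πDt)) · exp(−(x−vt)²/(4Dt)), with n_e·A the pore (flow) area.
Plume center vt = 0.0659 × 1110 = 73.149 m, so the well at 117 m is 43.851 m downgradient of the peak.
√(4πDt) = 52.55 m, giving peak height M/(n_e·A·√(4πDt)) = 0.754/(0.28 × 163 × 52.55) = 0.0003144 kg/m³.
(x−vt)²/(4Dt) = (43.851)²/(4 × 0.198 × 1110) = 2.187; exp(−2.187) = 0.1123.
C = 0.0003144 × 0.1123 = 3.53e-05 kg/m³.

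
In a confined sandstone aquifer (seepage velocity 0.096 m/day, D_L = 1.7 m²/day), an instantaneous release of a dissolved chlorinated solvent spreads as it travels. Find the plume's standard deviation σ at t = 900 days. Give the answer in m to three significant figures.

Dispersive spreading gives a Gaussian with σ² = 2Dt; advection only shifts the center.
σ = √(2 × 1.7 × 900) = 55.3 m.

55.3 m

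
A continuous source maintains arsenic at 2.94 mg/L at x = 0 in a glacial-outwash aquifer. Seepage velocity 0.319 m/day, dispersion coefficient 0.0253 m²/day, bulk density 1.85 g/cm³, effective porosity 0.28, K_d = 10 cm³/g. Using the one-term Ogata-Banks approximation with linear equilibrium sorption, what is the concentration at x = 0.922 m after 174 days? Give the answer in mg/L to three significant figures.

1.17 mg/L

Retardation factor R = 1 + ρ_b·K_d/n = 1 + 1.85 × 10/0.28 = 67.07.
Sorption retards both mechanisms: v_R = v/R = 0.004756 m/day, D_R = D/R = 0.0003772 m²/day.
v_R·t = 0.004756 × 174 = 0.827544 m; 2√(D_R t) = 0.5124 m; argument = (0.922 − 0.827544)/0.5124 = 0.1843.
C = C₀ × ½·erfc(0.1843) = 2.94 × 0.3972 = 1.17 mg/L.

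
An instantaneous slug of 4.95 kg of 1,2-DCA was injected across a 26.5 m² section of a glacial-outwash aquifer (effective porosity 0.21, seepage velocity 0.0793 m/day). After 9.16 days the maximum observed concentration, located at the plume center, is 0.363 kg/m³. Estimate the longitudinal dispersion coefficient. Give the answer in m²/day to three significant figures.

At the plume center C_max = M/(n_e·A·√(4πDt)), so D = M²/(4πt·(n_e·A·C_max)²).
n_e·A·C_max = 0.21 × 26.5 × 0.363 = 2.020 kg/m.
D = 4.95²/(4π × 9.16 × 2.020²) = 0.0522 m²/day.

0.0522 m²/day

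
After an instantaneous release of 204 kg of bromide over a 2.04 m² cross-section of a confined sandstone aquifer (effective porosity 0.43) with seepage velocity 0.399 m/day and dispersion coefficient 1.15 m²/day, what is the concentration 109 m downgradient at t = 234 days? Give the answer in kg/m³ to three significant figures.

3.19 kg/m³

For an instantaneous plane source, C(x,t) = M/(n_e·A·√(4πDt)) · exp(−(x−vt)²/(4Dt)), with n_e·A the pore (flow) area.
Plume center vt = 0.399 × 234 = 93.366 m, so the well at 109 m is 15.634 m downgradient of the peak.
√(4πDt) = 58.15 m, giving peak height M/(n_e·A·√(4πDt)) = 204/(0.43 × 2.04 × 58.15) = 3.999 kg/m³.
(x−vt)²/(4Dt) = (15.634)²/(4 × 1.15 × 234) = 0.2271; exp(−0.2271) = 0.7968.
C = 3.999 × 0.7968 = 3.19 kg/m³.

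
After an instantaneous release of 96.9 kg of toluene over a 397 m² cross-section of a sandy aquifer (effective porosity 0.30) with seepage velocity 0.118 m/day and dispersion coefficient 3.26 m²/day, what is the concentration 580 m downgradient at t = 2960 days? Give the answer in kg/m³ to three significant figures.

For an instantaneous plane source, C(x,t) = M/(n_e·A·√(4πDt)) · exp(−(x−vt)²/(4Dt)), with n_e·A the pore (flow) area.
Plume center vt = 0.118 × 2960 = 349.28 m, so the well at 580 m is 230.72 m downgradient of the peak.
√(4πDt) = 348.2 m, giving peak height M/(n_e·A·√(4πDt)) = 96.9/(0.30 × 397 × 348.2) = 0.002337 kg/m³.
(x−vt)²/(4Dt) = (230.72)²/(4 × 3.26 × 2960) = 1.379; exp(−1.379) = 0.2518.
C = 0.002337 × 0.2518 = 0.000588 kg/m³.

0.000588 kg/m³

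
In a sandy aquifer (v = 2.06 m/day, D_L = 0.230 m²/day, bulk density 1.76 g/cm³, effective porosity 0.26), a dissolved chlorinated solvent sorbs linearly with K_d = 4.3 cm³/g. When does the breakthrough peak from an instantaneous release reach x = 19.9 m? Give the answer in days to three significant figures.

289 days

Retardation factor R = 1 + ρ_b·K_d/n = 1 + 1.76 × 4.3/0.26 = 30.11.
Sorption retards both mechanisms: v_R = v/R = 0.06842 m/day, D_R = D/R = 0.007639 m²/day.
Peak time from v_R²t² + 2D_R t − x² = 0: t = (√(D_R² + v_R²x²) − D_R)/v_R².
√(D_R² + v_R²x²) = √(0.007639² + 0.06842² × 19.9²) = 1.362; v_R² = 0.004681.
t = (1.362 − 0.007639)/0.004681 = 289 days.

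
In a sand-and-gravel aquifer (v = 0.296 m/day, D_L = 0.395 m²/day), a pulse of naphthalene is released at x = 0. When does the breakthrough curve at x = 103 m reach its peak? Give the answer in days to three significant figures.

For the 1D instantaneous-source solution, setting ∂C/∂t = 0 at fixed x gives v²t² + 2Dt − x² = 0, so t = (√(D² + v²x²) − D)/v².
√(D² + v²x²) = √(0.395² + 0.296² × 103²) = 30.49; v² = 0.087616.
t = (30.49 − 0.395)/0.087616 = 343 days (vs. the pure-advection estimate x/v = 348 d).

343 days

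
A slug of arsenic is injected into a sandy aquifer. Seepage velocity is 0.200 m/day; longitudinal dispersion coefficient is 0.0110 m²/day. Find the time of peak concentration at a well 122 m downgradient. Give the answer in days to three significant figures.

For the 1D instantaneous-source solution, setting ∂C/∂t = 0 at fixed x gives v²t² + 2Dt − x² = 0, so t = (√(D² + v²x²) − D)/v².
√(D² + v²x²) = √(0.0110² + 0.200² × 122²) = 24.40; v² = 0.04.
t = (24.40 − 0.0110)/0.04 = 610 days (vs. the pure-advection estimate x/v = 610 d).

610 days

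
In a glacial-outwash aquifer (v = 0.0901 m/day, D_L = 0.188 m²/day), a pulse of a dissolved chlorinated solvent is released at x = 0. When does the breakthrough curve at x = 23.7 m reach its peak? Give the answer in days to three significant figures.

For the 1D instantaneous-source solution, setting ∂C/∂t = 0 at fixed x gives v²t² + 2Dt − x² = 0, so t = (√(D² + v²x²) − D)/v².
√(D² + v²x²) = √(0.188² + 0.0901² × 23.7²) = 2.144; v² = 0.00811801.
t = (2.144 − 0.188)/0.00811801 = 241 days (vs. the pure-advection estimate x/v = 263 d).

241 days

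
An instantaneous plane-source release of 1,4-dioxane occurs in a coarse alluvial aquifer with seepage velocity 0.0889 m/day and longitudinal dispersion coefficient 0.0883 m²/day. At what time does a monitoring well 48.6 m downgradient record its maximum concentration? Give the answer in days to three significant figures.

536 days

For the 1D instantaneous-source solution, setting ∂C/∂t = 0 at fixed x gives v²t² + 2Dt − x² = 0, so t = (√(D² + v²x²) − D)/v².
√(D² + v²x²) = √(0.0883² + 0.0889² × 48.6²) = 4.321; v² = 0.00790321.
t = (4.321 − 0.0883)/0.00790321 = 536 days (vs. the pure-advection estimate x/v = 547 d).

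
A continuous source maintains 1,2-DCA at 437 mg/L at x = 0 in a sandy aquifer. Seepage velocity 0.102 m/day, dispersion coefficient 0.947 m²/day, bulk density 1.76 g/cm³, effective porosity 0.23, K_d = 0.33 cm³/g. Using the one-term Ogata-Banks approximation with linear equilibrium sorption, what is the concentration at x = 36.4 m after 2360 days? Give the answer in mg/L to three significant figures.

Retardation factor R = 1 + ρ_b·K_d/n = 1 + 1.76 × 0.33/0.23 = 3.525.
Sorption retards both mechanisms: v_R = v/R = 0.02894 m/day, D_R = D/R = 0.2687 m²/day.
v_R·t = 0.02894 × 2360 = 68.2984 m; 2√(D_R t) = 50.36 m; argument = (36.4 − 68.2984)/50.36 = -0.6334.
C = C₀ × ½·erfc(-0.6334) = 437 × 0.8148 = 356 mg/L.

356 mg/L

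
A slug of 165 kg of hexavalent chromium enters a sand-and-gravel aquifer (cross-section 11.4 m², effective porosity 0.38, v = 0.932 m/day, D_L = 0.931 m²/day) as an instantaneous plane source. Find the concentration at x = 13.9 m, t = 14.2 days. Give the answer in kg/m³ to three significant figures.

For an instantaneous plane source, C(x,t) = M/(n_e·A·√(4πDt)) · exp(−(x−vt)²/(4Dt)), with n_e·A the pore (flow) area.
Plume center vt = 0.932 × 14.2 = 13.2344 m, so the well at 13.9 m is 0.6656 m downgradient of the peak.
√(4πDt) = 12.89 m, giving peak height M/(n_e·A·√(4πDt)) = 165/(0.38 × 11.4 × 12.89) = 2.955 kg/m³.
(x−vt)²/(4Dt) = (0.6656)²/(4 × 0.931 × 14.2) = 0.008378; exp(−0.008378) = 0.9917.
C = 2.955 × 0.9917 = 2.93 kg/m³.

2.93 kg/m³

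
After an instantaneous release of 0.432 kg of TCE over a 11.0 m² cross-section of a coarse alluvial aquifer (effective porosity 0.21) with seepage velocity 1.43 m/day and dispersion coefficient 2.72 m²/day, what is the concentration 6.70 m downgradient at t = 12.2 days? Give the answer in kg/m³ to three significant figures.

0.00384 kg/m³

For an instantaneous plane source, C(x,t) = M/(n_e·A·√(4πDt)) · exp(−(x−vt)²/(4Dt)), with n_e·A the pore (flow) area.
Plume center vt = 1.43 × 12.2 = 17.446 m, so the well at 6.70 m is 10.746 m upgradient of the peak.
√(4πDt) = 20.42 m, giving peak height M/(n_e·A·√(4πDt)) = 0.432/(0.21 × 11.0 × 20.42) = 0.009158 kg/m³.
(x−vt)²/(4Dt) = (-10.746)²/(4 × 2.72 × 12.2) = 0.8700; exp(−0.8700) = 0.4190.
C = 0.009158 × 0.4190 = 0.00384 kg/m³.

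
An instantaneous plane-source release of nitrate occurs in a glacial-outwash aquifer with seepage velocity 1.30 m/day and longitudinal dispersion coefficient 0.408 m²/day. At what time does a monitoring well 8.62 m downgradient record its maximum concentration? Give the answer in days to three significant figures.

6.39 days

For the 1D instantaneous-source solution, setting ∂C/∂t = 0 at fixed x gives v²t² + 2Dt − x² = 0, so t = (√(D² + v²x²) − D)/v².
√(D² + v²x²) = √(0.408² + 1.30² × 8.62²) = 11.21; v² = 1.69.
t = (11.21 − 0.408)/1.69 = 6.39 days (vs. the pure-advection estimate x/v = 6.63 d).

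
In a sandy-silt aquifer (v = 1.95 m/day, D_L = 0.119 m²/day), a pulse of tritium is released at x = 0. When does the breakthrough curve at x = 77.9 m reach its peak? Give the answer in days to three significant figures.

For the 1D instantaneous-source solution, setting ∂C/∂t = 0 at fixed x gives v²t² + 2Dt − x² = 0, so t = (√(D² + v²x²) − D)/v².
√(D² + v²x²) = √(0.119² + 1.95² × 77.9²) = 151.9; v² = 3.8025.
t = (151.9 − 0.119)/3.8025 = 39.9 days (vs. the pure-advection estimate x/v = 39.9 d).

39.9 days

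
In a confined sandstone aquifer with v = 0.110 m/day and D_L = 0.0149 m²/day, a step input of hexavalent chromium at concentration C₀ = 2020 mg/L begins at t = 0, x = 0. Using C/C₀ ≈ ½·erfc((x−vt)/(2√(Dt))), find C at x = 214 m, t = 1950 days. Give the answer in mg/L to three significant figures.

1060 mg/L

For a continuous step input, C/C₀ ≈ ½·erfc((x−vt)/(2√(Dt))).
vt = 0.110 × 1950 = 214.5 m and 2√(Dt) = 2√(0.0149 × 1950) = 10.78 m.
Argument (x−vt)/(2√(Dt)) = (214 − 214.5)/10.78 = -0.04638; ½·erfc(-0.04638) = 0.5261.
C = 2020 × 0.5261 = 1060 mg/L.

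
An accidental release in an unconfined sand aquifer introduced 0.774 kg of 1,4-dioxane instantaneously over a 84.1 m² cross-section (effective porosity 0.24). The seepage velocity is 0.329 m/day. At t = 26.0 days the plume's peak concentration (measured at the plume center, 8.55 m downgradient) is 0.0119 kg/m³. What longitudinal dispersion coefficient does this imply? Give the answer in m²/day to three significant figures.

At the plume center C_max = M/(n_e·A·√(4πDt)), so D = M²/(4πt·(n_e·A·C_max)²).
n_e·A·C_max = 0.24 × 84.1 × 0.0119 = 0.2402 kg/m.
D = 0.774²/(4π × 26.0 × 0.2402²) = 0.0318 m²/day.

0.0318 m²/day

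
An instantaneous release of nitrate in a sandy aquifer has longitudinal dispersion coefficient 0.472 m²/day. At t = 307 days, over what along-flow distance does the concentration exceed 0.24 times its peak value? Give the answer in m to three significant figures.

The plume is Gaussian with σ = √(2Dt) = √(2 × 0.472 × 307) = 17.02 m.
C/C_peak = exp(−Δx²/(2σ²)) = 0.24 ⇒ Δx = σ·√(−2 ln 0.24) = 17.02 × 1.689 = 28.75 m.
Width = 2Δx = 57.5 m.

57.5 m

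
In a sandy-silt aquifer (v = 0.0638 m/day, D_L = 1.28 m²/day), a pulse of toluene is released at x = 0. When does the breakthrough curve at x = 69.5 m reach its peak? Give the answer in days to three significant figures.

819 days

For the 1D instantaneous-source solution, setting ∂C/∂t = 0 at fixed x gives v²t² + 2Dt − x² = 0, so t = (√(D² + v²x²) − D)/v².
√(D² + v²x²) = √(1.28² + 0.0638² × 69.5²) = 4.615; v² = 0.00407044.
t = (4.615 − 1.28)/0.00407044 = 819 days (vs. the pure-advection estimate x/v = 1090 d).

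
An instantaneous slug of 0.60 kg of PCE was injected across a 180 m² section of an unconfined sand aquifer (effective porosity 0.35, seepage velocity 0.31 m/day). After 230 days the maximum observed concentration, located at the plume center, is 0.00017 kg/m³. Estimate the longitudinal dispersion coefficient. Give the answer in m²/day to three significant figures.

1.09 m²/day

At the plume center C_max = M/(n_e·A·√(4πDt)), so D = M²/(4πt·(n_e·A·C_max)²).
n_e·A·C_max = 0.35 × 180 × 0.00017 = 0.01071 kg/m.
D = 0.60²/(4π × 230 × 0.01071²) = 1.09 m²/day.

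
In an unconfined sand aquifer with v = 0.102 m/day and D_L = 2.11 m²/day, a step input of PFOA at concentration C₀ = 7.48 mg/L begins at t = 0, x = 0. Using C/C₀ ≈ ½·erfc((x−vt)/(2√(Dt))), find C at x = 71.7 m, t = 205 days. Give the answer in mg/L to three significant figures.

For a continuous step input, C/C₀ ≈ ½·erfc((x−vt)/(2√(Dt))).
vt = 0.102 × 205 = 20.91 m and 2√(Dt) = 2√(2.11 × 205) = 41.60 m.
Argument (x−vt)/(2√(Dt)) = (71.7 − 20.91)/41.60 = 1.221; ½·erfc(1.221) = 0.04211.
C = 7.48 × 0.04211 = 0.315 mg/L.

0.315 mg/L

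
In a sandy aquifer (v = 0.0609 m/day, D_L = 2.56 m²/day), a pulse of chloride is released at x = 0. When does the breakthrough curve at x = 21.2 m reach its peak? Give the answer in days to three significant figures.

82.8 days

For the 1D instantaneous-source solution, setting ∂C/∂t = 0 at fixed x gives v²t² + 2Dt − x² = 0, so t = (√(D² + v²x²) − D)/v².
√(D² + v²x²) = √(2.56² + 0.0609² × 21.2²) = 2.867; v² = 0.00370881.
t = (2.867 − 2.56)/0.00370881 = 82.8 days (vs. the pure-advection estimate x/v = 348 d).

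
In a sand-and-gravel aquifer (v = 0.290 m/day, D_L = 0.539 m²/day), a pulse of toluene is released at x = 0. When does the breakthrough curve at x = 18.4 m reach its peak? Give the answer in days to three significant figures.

For the 1D instantaneous-source solution, setting ∂C/∂t = 0 at fixed x gives v²t² + 2Dt − x² = 0, so t = (√(D² + v²x²) − D)/v².
√(D² + v²x²) = √(0.539² + 0.290² × 18.4²) = 5.363; v² = 0.0841.
t = (5.363 − 0.539)/0.0841 = 57.4 days (vs. the pure-advection estimate x/v = 63.4 d).

57.4 days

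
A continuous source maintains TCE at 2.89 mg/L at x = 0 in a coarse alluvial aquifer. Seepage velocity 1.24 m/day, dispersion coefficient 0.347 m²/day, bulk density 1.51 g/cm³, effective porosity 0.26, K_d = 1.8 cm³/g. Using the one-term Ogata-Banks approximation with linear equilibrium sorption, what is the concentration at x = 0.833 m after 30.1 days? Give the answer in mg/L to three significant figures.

Retardation factor R = 1 + ρ_b·K_d/n = 1 + 1.51 × 1.8/0.26 = 11.45.
Sorption retards both mechanisms: v_R = v/R = 0.1083 m/day, D_R = D/R = 0.03031 m²/day.
v_R·t = 0.1083 × 30.1 = 3.25983 m; 2√(D_R t) = 1.910 m; argument = (0.833 − 3.25983)/1.910 = -1.271.
C = C₀ × ½·erfc(-1.271) = 2.89 × 0.9639 = 2.79 mg/L.

2.79 mg/L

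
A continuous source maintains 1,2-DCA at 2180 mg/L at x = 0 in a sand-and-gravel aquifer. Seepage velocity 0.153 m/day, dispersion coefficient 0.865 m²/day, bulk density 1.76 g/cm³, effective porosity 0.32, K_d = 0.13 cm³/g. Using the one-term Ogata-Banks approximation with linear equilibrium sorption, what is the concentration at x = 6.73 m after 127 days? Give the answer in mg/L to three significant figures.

1430 mg/L

Retardation factor R = 1 + ρ_b·K_d/n = 1 + 1.76 × 0.13/0.32 = 1.715.
Sorption retards both mechanisms: v_R = v/R = 0.08921 m/day, D_R = D/R = 0.5044 m²/day.
v_R·t = 0.08921 × 127 = 11.32967 m; 2√(D_R t) = 16.01 m; argument = (6.73 − 11.32967)/16.01 = -0.2873.
C = C₀ × ½·erfc(-0.2873) = 2180 × 0.6577 = 1430 mg/L.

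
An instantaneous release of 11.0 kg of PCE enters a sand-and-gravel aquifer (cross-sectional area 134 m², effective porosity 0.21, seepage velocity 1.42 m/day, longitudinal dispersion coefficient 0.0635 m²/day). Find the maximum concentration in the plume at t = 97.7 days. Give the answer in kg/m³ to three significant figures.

The peak of an instantaneous 1D plume sits at x = vt; there the Gaussian factor is 1 and C_max = M/(n_e·A·√(4πDt)), where n_e·A is the pore area the mass is dissolved in.
√(4πDt) = √(4π × 0.0635 × 97.7) = 8.830 m, so C_max = 11.0/(0.21 × 134 × 8.830) = 0.0443 kg/m³.

0.0443 kg/m³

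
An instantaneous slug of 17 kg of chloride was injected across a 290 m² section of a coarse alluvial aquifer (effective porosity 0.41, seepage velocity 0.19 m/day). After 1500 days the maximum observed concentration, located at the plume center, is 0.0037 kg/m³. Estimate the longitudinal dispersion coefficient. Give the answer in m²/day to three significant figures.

At the plume center C_max = M/(n_e·A·√(4πDt)), so D = M²/(4πt·(n_e·A·C_max)²).
n_e·A·C_max = 0.41 × 290 × 0.0037 = 0.4399 kg/m.
D = 17²/(4π × 1500 × 0.4399²) = 0.0792 m²/day.

0.0792 m²/day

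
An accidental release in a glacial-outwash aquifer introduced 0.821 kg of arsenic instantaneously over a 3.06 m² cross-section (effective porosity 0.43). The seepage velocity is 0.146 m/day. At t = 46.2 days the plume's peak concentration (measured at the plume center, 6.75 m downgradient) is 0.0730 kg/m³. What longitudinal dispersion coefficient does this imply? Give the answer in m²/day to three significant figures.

At the plume center C_max = M/(n_e·A·√(4πDt)), so D = M²/(4πt·(n_e·A·C_max)²).
n_e·A·C_max = 0.43 × 3.06 × 0.0730 = 0.09605 kg/m.
D = 0.821²/(4π × 46.2 × 0.09605²) = 0.126 m²/day.

0.126 m²/day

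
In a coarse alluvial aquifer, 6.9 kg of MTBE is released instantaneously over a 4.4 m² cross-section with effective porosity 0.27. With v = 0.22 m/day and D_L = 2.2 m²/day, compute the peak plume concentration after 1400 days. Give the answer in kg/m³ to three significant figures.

The peak of an instantaneous 1D plume sits at x = vt; there the Gaussian factor is 1 and C_max = M/(n_e·A·√(4πDt)), where n_e·A is the pore area the mass is dissolved in.
√(4πDt) = √(4π × 2.2 × 1400) = 196.7 m, so C_max = 6.9/(0.27 × 4.4 × 196.7) = 0.0295 kg/m³.

0.0295 kg/m³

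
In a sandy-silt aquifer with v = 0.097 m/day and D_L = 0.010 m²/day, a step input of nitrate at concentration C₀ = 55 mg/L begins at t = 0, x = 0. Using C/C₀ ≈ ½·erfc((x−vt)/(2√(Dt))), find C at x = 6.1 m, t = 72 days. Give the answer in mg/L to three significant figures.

42.3 mg/L

For a continuous step input, C/C₀ ≈ ½·erfc((x−vt)/(2√(Dt))).
vt = 0.097 × 72 = 6.984 m and 2√(Dt) = 2√(0.010 × 72) = 1.697 m.
Argument (x−vt)/(2√(Dt)) = (6.1 − 6.984)/1.697 = -0.5209; ½·erfc(-0.5209) = 0.7693.
C = 55 × 0.7693 = 42.3 mg/L.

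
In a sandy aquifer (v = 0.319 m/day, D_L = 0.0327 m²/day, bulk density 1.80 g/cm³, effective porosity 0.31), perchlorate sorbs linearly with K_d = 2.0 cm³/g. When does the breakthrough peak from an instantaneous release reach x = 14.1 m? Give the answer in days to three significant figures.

553 days

Retardation factor R = 1 + ρ_b·K_d/n = 1 + 1.80 × 2.0/0.31 = 12.61.
Sorption retards both mechanisms: v_R = v/R = 0.02530 m/day, D_R = D/R = 0.002593 m²/day.
Peak time from v_R²t² + 2D_R t − x² = 0: t = (√(D_R² + v_R²x²) − D_R)/v_R².
√(D_R² + v_R²x²) = √(0.002593² + 0.02530² × 14.1²) = 0.3567; v_R² = 0.0006401.
t = (0.3567 − 0.002593)/0.0006401 = 553 days.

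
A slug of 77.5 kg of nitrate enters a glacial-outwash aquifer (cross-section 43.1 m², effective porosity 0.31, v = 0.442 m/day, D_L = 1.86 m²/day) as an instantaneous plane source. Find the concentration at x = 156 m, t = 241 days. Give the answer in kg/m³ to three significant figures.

For an instantaneous plane source, C(x,t) = M/(n_e·A·√(4πDt)) · exp(−(x−vt)²/(4Dt)), with n_e·A the pore (flow) area.
Plume center vt = 0.442 × 241 = 106.522 m, so the well at 156 m is 49.478 m downgradient of the peak.
√(4πDt) = 75.05 m, giving peak height M/(n_e·A·√(4πDt)) = 77.5/(0.31 × 43.1 × 75.05) = 0.07729 kg/m³.
(x−vt)²/(4Dt) = (49.478)²/(4 × 1.86 × 241) = 1.365; exp(−1.365) = 0.2554.
C = 0.07729 × 0.2554 = 0.0197 kg/m³.

0.0197 kg/m³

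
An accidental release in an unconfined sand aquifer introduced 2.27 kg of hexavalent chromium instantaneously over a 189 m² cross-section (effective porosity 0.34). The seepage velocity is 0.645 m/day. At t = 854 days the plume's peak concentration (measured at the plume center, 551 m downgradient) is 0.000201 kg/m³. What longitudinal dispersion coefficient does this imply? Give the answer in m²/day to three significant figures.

At the plume center C_max = M/(n_e·A·√(4πDt)), so D = M²/(4πt·(n_e·A·C_max)²).
n_e·A·C_max = 0.34 × 189 × 0.000201 = 0.01292 kg/m.
D = 2.27²/(4π × 854 × 0.01292²) = 2.88 m²/day.

2.88 m²/day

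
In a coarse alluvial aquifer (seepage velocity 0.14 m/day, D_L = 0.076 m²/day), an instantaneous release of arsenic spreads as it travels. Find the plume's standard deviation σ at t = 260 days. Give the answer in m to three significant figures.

Dispersive spreading gives a Gaussian with σ² = 2Dt; advection only shifts the center.
σ = √(2 × 0.076 × 260) = 6.29 m.

6.29 m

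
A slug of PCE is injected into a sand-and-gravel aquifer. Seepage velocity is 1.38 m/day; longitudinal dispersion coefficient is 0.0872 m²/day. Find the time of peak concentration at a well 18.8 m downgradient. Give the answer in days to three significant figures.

13.6 days

For the 1D instantaneous-source solution, setting ∂C/∂t = 0 at fixed x gives v²t² + 2Dt − x² = 0, so t = (√(D² + v²x²) − D)/v².
√(D² + v²x²) = √(0.0872² + 1.38² × 18.8²) = 25.94; v² = 1.9044.
t = (25.94 − 0.0872)/1.9044 = 13.6 days (vs. the pure-advection estimate x/v = 13.6 d).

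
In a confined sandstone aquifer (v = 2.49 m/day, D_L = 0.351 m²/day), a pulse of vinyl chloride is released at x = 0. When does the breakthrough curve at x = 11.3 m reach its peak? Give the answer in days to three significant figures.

For the 1D instantaneous-source solution, setting ∂C/∂t = 0 at fixed x gives v²t² + 2Dt − x² = 0, so t = (√(D² + v²x²) − D)/v².
√(D² + v²x²) = √(0.351² + 2.49² × 11.3²) = 28.14; v² = 6.2001.
t = (28.14 − 0.351)/6.2001 = 4.48 days (vs. the pure-advection estimate x/v = 4.54 d).

4.48 days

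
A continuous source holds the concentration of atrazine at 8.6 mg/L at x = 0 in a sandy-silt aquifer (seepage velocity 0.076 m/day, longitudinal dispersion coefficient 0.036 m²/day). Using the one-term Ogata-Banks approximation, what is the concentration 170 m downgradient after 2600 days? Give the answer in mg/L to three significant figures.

8.41 mg/L

For a continuous step input, C/C₀ ≈ ½·erfc((x−vt)/(2√(Dt))).
vt = 0.076 × 2600 = 197.6 m and 2√(Dt) = 2√(0.036 × 2600) = 19.35 m.
Argument (x−vt)/(2√(Dt)) = (170 − 197.6)/19.35 = -1.426; ½·erfc(-1.426) = 0.9781.
C = 8.6 × 0.9781 = 8.41 mg/L.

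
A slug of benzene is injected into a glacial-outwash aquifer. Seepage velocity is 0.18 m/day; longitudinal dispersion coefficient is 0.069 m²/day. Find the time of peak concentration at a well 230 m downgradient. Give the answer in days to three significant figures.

1280 days

For the 1D instantaneous-source solution, setting ∂C/∂t = 0 at fixed x gives v²t² + 2Dt − x² = 0, so t = (√(D² + v²x²) − D)/v².
√(D² + v²x²) = √(0.069² + 0.18² × 230²) = 41.40; v² = 0.0324.
t = (41.40 − 0.069)/0.0324 = 1280 days (vs. the pure-advection estimate x/v = 1280 d).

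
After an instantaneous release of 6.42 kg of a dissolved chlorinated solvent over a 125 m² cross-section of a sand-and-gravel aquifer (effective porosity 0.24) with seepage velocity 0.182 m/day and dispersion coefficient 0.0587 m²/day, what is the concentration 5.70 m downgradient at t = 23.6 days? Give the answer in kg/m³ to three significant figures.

0.0359 kg/m³

For an instantaneous plane source, C(x,t) = M/(n_e·A·√(4πDt)) · exp(−(x−vt)²/(4Dt)), with n_e·A the pore (flow) area.
Plume center vt = 0.182 × 23.6 = 4.2952 m, so the well at 5.70 m is 1.4048 m downgradient of the peak.
√(4πDt) = 4.172 m, giving peak height M/(n_e·A·√(4πDt)) = 6.42/(0.24 × 125 × 4.172) = 0.05129 kg/m³.
(x−vt)²/(4Dt) = (1.4048)²/(4 × 0.0587 × 23.6) = 0.3561; exp(−0.3561) = 0.7004.
C = 0.05129 × 0.7004 = 0.0359 kg/m³.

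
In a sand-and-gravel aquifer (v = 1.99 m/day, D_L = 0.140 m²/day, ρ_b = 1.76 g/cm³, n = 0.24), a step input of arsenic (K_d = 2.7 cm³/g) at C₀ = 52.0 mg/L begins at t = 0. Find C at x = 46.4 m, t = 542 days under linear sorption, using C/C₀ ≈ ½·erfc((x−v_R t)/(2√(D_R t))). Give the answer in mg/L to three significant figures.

50.9 mg/L

Retardation factor R = 1 + ρ_b·K_d/n = 1 + 1.76 × 2.7/0.24 = 20.80.
Sorption retards both mechanisms: v_R = v/R = 0.09567 m/day, D_R = D/R = 0.006731 m²/day.
v_R·t = 0.09567 × 542 = 51.85314 m; 2√(D_R t) = 3.820 m; argument = (46.4 − 51.85314)/3.820 = -1.428.
C = C₀ × ½·erfc(-1.428) = 52.0 × 0.9783 = 50.9 mg/L.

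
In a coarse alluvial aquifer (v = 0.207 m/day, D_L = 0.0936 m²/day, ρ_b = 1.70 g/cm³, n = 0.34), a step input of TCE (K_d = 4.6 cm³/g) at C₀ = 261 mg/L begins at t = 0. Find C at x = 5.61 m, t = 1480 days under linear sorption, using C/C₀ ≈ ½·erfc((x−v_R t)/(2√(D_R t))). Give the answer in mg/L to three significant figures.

Retardation factor R = 1 + ρ_b·K_d/n = 1 + 1.70 × 4.6/0.34 = 24.00.
Sorption retards both mechanisms: v_R = v/R = 0.008625 m/day, D_R = D/R = 0.003900 m²/day.
v_R·t = 0.008625 × 1480 = 12.765 m; 2√(D_R t) = 4.805 m; argument = (5.61 − 12.765)/4.805 = -1.489.
C = C₀ × ½·erfc(-1.489) = 261 × 0.9824 = 256 mg/L.

256 mg/L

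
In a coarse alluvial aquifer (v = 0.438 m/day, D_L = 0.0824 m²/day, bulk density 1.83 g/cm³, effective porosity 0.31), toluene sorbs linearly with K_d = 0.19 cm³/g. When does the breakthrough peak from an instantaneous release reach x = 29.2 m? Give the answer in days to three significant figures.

141 days

Retardation factor R = 1 + ρ_b·K_d/n = 1 + 1.83 × 0.19/0.31 = 2.122.
Sorption retards both mechanisms: v_R = v/R = 0.2064 m/day, D_R = D/R = 0.03883 m²/day.
Peak time from v_R²t² + 2D_R t − x² = 0: t = (√(D_R² + v_R²x²) − D_R)/v_R².
√(D_R² + v_R²x²) = √(0.03883² + 0.2064² × 29.2²) = 6.027; v_R² = 0.04260.
t = (6.027 − 0.03883)/0.04260 = 141 days.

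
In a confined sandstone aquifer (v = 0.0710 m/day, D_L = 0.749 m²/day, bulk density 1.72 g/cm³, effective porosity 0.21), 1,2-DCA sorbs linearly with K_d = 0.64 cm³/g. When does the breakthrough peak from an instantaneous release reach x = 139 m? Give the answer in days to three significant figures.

Retardation factor R = 1 + ρ_b·K_d/n = 1 + 1.72 × 0.64/0.21 = 6.242.
Sorption retards both mechanisms: v_R = v/R = 0.01137 m/day, D_R = D/R = 0.1200 m²/day.
Peak time from v_R²t² + 2D_R t − x² = 0: t = (√(D_R² + v_R²x²) − D_R)/v_R².
√(D_R² + v_R²x²) = √(0.1200² + 0.01137² × 139²) = 1.585; v_R² = 0.0001293.
t = (1.585 − 0.1200)/0.0001293 = 11300 days.

11300 days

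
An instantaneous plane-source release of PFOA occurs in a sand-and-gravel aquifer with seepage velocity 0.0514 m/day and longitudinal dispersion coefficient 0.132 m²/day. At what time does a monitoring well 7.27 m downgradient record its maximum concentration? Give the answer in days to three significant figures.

For the 1D instantaneous-source solution, setting ∂C/∂t = 0 at fixed x gives v²t² + 2Dt − x² = 0, so t = (√(D² + v²x²) − D)/v².
√(D² + v²x²) = √(0.132² + 0.0514² × 7.27²) = 0.3963; v² = 0.00264196.
t = (0.3963 − 0.132)/0.00264196 = 100 days (vs. the pure-advection estimate x/v = 141 d).

100 days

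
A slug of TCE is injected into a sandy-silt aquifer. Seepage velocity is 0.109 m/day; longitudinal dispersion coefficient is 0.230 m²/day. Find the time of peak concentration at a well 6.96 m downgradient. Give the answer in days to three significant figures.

For the 1D instantaneous-source solution, setting ∂C/∂t = 0 at fixed x gives v²t² + 2Dt − x² = 0, so t = (√(D² + v²x²) − D)/v².
√(D² + v²x²) = √(0.230² + 0.109² × 6.96²) = 0.7927; v² = 0.011881.
t = (0.7927 − 0.230)/0.011881 = 47.4 days (vs. the pure-advection estimate x/v = 63.9 d).

47.4 days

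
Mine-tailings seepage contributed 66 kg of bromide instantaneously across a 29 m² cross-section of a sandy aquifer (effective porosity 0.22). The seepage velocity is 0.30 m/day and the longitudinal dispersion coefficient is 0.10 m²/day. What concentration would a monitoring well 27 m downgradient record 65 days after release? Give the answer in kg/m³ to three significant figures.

For an instantaneous plane source, C(x,t) = M/(n_e·A·√(4πDt)) · exp(−(x−vt)²/(4Dt)), with n_e·A the pore (flow) area.
Plume center vt = 0.30 × 65 = 19.5 m, so the well at 27 m is 7.5 m downgradient of the peak.
√(4πDt) = 9.038 m, giving peak height M/(n_e·A·√(4πDt)) = 66/(0.22 × 29 × 9.038) = 1.145 kg/m³.
(x−vt)²/(4Dt) = (7.5)²/(4 × 0.10 × 65) = 2.163; exp(−2.163) = 0.1150.
C = 1.145 × 0.1150 = 0.132 kg/m³.

0.132 kg/m³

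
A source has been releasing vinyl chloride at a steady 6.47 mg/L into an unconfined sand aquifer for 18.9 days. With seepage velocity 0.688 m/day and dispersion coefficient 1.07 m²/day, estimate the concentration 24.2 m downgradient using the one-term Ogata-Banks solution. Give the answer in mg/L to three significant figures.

0.253 mg/L

For a continuous step input, C/C₀ ≈ ½·erfc((x−vt)/(2√(Dt))).
vt = 0.688 × 18.9 = 13.0032 m and 2√(Dt) = 2√(1.07 × 18.9) = 8.994 m.
Argument (x−vt)/(2√(Dt)) = (24.2 − 13.0032)/8.994 = 1.245; ½·erfc(1.245) = 0.03914.
C = 6.47 × 0.03914 = 0.253 mg/L.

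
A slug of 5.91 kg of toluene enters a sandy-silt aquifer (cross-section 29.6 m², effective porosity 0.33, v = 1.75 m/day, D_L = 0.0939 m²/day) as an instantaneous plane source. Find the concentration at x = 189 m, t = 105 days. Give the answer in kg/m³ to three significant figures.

0.0270 kg/m³

For an instantaneous plane source, C(x,t) = M/(n_e·A·√(4πDt)) · exp(−(x−vt)²/(4Dt)), with n_e·A the pore (flow) area.
Plume center vt = 1.75 × 105 = 183.75 m, so the well at 189 m is 5.25 m downgradient of the peak.
√(4πDt) = 11.13 m, giving peak height M/(n_e·A·√(4πDt)) = 5.91/(0.33 × 29.6 × 11.13) = 0.05436 kg/m³.
(x−vt)²/(4Dt) = (5.25)²/(4 × 0.0939 × 105) = 0.6989; exp(−0.6989) = 0.4971.
C = 0.05436 × 0.4971 = 0.0270 kg/m³.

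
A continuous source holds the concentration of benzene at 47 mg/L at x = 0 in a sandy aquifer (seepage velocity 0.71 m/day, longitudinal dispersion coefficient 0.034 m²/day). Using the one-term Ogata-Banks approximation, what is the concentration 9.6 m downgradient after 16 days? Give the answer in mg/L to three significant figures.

For a continuous step input, C/C₀ ≈ ½·erfc((x−vt)/(2√(Dt))).
vt = 0.71 × 16 = 11.36 m and 2√(Dt) = 2√(0.034 × 16) = 1.475 m.
Argument (x−vt)/(2√(Dt)) = (9.6 − 11.36)/1.475 = -1.193; ½·erfc(-1.193) = 0.9542.
C = 47 × 0.9542 = 44.8 mg/L.

44.8 mg/L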